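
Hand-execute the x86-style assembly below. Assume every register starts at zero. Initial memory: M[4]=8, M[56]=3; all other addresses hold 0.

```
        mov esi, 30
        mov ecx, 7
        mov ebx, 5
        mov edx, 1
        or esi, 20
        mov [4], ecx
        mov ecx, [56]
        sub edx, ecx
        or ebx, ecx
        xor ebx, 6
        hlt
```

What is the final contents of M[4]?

esi=30
ecx=7
ebx=5
edx=1
esi=30|20=30
mov [4], ecx → M[4]=7
ecx=M[56]=3
edx=1-3=-2
ebx=5|3=7
ebx=7^6=1
halt.

7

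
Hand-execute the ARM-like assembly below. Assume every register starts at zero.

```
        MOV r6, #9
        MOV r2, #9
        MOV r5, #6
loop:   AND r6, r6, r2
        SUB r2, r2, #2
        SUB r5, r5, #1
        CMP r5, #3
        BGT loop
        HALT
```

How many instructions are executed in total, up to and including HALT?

MOV r6, #9 → r6=9
MOV r2, #9 → r2=9
MOV r5, #6 → r5=6
AND r6, r6, r2 → r6=9&9=9
SUB r2, r2, #2 → r2=9-2=7
SUB r5, r5, #1 → r5=6-1=5
CMP r5, #3  (cmp 5,3)
BGT loop: taken
AND r6, r6, r2 → r6=9&7=1
SUB r2, r2, #2 → r2=7-2=5
SUB r5, r5, #1 → r5=5-1=4
CMP r5, #3  (cmp 4,3)
BGT loop: taken
AND r6, r6, r2 → r6=1&5=1
SUB r2, r2, #2 → r2=5-2=3
SUB r5, r5, #1 → r5=4-1=3
CMP r5, #3  (cmp 3,3)
BGT loop: not taken
halt.
Total executed instructions: 19.

19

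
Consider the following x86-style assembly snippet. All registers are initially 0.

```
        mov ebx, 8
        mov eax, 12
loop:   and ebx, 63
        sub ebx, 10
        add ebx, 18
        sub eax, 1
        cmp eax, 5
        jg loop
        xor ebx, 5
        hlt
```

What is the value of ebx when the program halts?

ebx=8
eax=12
ebx=8&63=8
ebx=8-10=-2
ebx=(-2)+18=16
eax=12-1=11
cmp eax, 5  (cmp 11,5)
jg loop: taken
ebx=16&63=16
ebx=16-10=6
ebx=6+18=24
eax=11-1=10
cmp eax, 5  (cmp 10,5)
jg loop: taken
ebx=24&63=24
ebx=24-10=14
ebx=14+18=32
eax=10-1=9
cmp eax, 5  (cmp 9,5)
jg loop: taken
ebx=32&63=32
ebx=32-10=22
ebx=22+18=40
eax=9-1=8
cmp eax, 5  (cmp 8,5)
jg loop: taken
ebx=40&63=40
ebx=40-10=30
ebx=30+18=48
eax=8-1=7
cmp eax, 5  (cmp 7,5)
jg loop: taken
ebx=48&63=48
ebx=48-10=38
ebx=38+18=56
eax=7-1=6
cmp eax, 5  (cmp 6,5)
jg loop: taken
ebx=56&63=56
ebx=56-10=46
ebx=46+18=64
eax=6-1=5
cmp eax, 5  (cmp 5,5)
jg loop: not taken
ebx=64^5=69
halt.

69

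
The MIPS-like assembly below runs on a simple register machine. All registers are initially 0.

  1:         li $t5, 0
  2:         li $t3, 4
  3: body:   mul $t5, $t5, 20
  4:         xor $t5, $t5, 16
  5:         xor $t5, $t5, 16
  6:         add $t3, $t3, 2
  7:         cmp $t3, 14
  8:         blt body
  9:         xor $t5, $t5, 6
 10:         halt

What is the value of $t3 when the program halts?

li $t5, 0 → $t5=0
li $t3, 4 → $t3=4
mul $t5, $t5, 20 → $t5=0*20=0
xor $t5, $t5, 16 → $t5=0^16=16
xor $t5, $t5, 16 → $t5=16^16=0
add $t3, $t3, 2 → $t3=4+2=6
cmp $t3, 14  (cmp 6,14)
blt body: taken
mul $t5, $t5, 20 → $t5=0*20=0
xor $t5, $t5, 16 → $t5=0^16=16
xor $t5, $t5, 16 → $t5=16^16=0
add $t3, $t3, 2 → $t3=6+2=8
cmp $t3, 14  (cmp 8,14)
blt body: taken
mul $t5, $t5, 20 → $t5=0*20=0
xor $t5, $t5, 16 → $t5=0^16=16
xor $t5, $t5, 16 → $t5=16^16=0
add $t3, $t3, 2 → $t3=8+2=10
cmp $t3, 14  (cmp 10,14)
blt body: taken
mul $t5, $t5, 20 → $t5=0*20=0
xor $t5, $t5, 16 → $t5=0^16=16
xor $t5, $t5, 16 → $t5=16^16=0
add $t3, $t3, 2 → $t3=10+2=12
cmp $t3, 14  (cmp 12,14)
blt body: taken
mul $t5, $t5, 20 → $t5=0*20=0
xor $t5, $t5, 16 → $t5=0^16=16
xor $t5, $t5, 16 → $t5=16^16=0
add $t3, $t3, 2 → $t3=12+2=14
cmp $t3, 14  (cmp 14,14)
blt body: not taken
xor $t5, $t5, 6 → $t5=0^6=6
halt.

14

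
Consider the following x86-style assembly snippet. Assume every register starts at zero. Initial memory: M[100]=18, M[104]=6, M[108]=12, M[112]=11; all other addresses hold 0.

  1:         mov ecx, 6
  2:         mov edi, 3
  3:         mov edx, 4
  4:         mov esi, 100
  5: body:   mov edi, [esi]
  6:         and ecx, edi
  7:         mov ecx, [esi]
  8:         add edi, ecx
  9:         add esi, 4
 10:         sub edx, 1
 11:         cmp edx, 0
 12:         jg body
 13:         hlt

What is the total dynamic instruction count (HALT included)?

mov ecx, 6 → ecx=6
mov edi, 3 → edi=3
mov edx, 4 → edx=4
mov esi, 100 → esi=100
mov edi, [esi] → edi=M[100]=18
and ecx, edi → ecx=6&18=2
mov ecx, [esi] → ecx=M[100]=18
add edi, ecx → edi=18+18=36
add esi, 4 → esi=100+4=104
sub edx, 1 → edx=4-1=3
cmp edx, 0  (cmp 3,0)
jg body: taken
mov edi, [esi] → edi=M[104]=6
and ecx, edi → ecx=18&6=2
mov ecx, [esi] → ecx=M[104]=6
add edi, ecx → edi=6+6=12
add esi, 4 → esi=104+4=108
sub edx, 1 → edx=3-1=2
cmp edx, 0  (cmp 2,0)
jg body: taken
mov edi, [esi] → edi=M[108]=12
and ecx, edi → ecx=6&12=4
mov ecx, [esi] → ecx=M[108]=12
add edi, ecx → edi=12+12=24
add esi, 4 → esi=108+4=112
sub edx, 1 → edx=2-1=1
cmp edx, 0  (cmp 1,0)
jg body: taken
mov edi, [esi] → edi=M[112]=11
and ecx, edi → ecx=12&11=8
mov ecx, [esi] → ecx=M[112]=11
add edi, ecx → edi=11+11=22
add esi, 4 → esi=112+4=116
sub edx, 1 → edx=1-1=0
cmp edx, 0  (cmp 0,0)
jg body: not taken
halt.
Total executed instructions: 37.

37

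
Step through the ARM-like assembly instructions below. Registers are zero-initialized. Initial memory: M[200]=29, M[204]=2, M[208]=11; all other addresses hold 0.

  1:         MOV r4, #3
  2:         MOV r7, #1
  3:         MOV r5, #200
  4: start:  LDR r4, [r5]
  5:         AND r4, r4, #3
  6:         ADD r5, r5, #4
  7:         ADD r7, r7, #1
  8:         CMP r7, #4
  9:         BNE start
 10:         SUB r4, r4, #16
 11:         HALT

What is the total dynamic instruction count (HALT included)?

after MOV r4, #3: r4=3
after MOV r7, #1: r7=1
after MOV r5, #200: r5=200
after LDR r4, [r5]: r4=M[200]=29
after AND r4, r4, #3: r4=29&3=1
after ADD r5, r5, #4: r5=200+4=204
after ADD r7, r7, #1: r7=1+1=2
CMP r7, #4  (cmp 2,4)
BNE start: taken
after LDR r4, [r5]: r4=M[204]=2
after AND r4, r4, #3: r4=2&3=2
after ADD r5, r5, #4: r5=204+4=208
after ADD r7, r7, #1: r7=2+1=3
CMP r7, #4  (cmp 3,4)
BNE start: taken
after LDR r4, [r5]: r4=M[208]=11
after AND r4, r4, #3: r4=11&3=3
after ADD r5, r5, #4: r5=208+4=212
after ADD r7, r7, #1: r7=3+1=4
CMP r7, #4  (cmp 4,4)
BNE start: not taken
after SUB r4, r4, #16: r4=3-16=-13
halt.
Total executed instructions: 23.

23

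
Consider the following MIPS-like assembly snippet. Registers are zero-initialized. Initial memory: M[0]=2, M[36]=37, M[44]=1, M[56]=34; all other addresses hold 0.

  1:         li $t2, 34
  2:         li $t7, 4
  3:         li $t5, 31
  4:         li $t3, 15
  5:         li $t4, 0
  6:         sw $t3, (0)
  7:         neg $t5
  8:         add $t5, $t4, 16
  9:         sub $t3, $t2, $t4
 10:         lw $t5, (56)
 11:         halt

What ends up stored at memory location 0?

15

li $t2, 34 → $t2=34
li $t7, 4 → $t7=4
li $t5, 31 → $t5=31
li $t3, 15 → $t3=15
li $t4, 0 → $t4=0
sw $t3, (0) → M[0]=15
neg $t5 → $t5=-(31)=-31
add $t5, $t4, 16 → $t5=0+16=16
sub $t3, $t2, $t4 → $t3=34-0=34
lw $t5, (56) → $t5=M[56]=34
halt.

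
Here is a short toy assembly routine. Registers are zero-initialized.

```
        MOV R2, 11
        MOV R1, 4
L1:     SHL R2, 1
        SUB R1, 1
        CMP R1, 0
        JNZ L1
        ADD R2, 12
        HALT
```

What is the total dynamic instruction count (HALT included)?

20

after MOV R2, 11: R2=11
after MOV R1, 4: R1=4
after SHL R2, 1: R2=11<<1=22
after SUB R1, 1: R1=4-1=3
CMP R1, 0  (cmp 3,0)
JNZ L1: taken
after SHL R2, 1: R2=22<<1=44
after SUB R1, 1: R1=3-1=2
CMP R1, 0  (cmp 2,0)
JNZ L1: taken
after SHL R2, 1: R2=44<<1=88
after SUB R1, 1: R1=2-1=1
CMP R1, 0  (cmp 1,0)
JNZ L1: taken
after SHL R2, 1: R2=88<<1=176
after SUB R1, 1: R1=1-1=0
CMP R1, 0  (cmp 0,0)
JNZ L1: not taken
after ADD R2, 12: R2=176+12=188
halt.
Total executed instructions: 20.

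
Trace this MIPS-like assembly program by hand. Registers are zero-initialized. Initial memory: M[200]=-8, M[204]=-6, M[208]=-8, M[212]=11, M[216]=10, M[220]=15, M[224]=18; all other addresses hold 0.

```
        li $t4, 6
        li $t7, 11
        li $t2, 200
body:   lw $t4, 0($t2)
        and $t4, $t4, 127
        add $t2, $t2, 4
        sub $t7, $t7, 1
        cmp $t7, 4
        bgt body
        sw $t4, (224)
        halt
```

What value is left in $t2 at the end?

li $t4, 6 → $t4=6
li $t7, 11 → $t7=11
li $t2, 200 → $t2=200
lw $t4, 0($t2) → $t4=M[200]=-8
and $t4, $t4, 127 → $t4=(-8)&127=120
add $t2, $t2, 4 → $t2=200+4=204
sub $t7, $t7, 1 → $t7=11-1=10
cmp $t7, 4  (cmp 10,4)
bgt body: taken
lw $t4, 0($t2) → $t4=M[204]=-6
and $t4, $t4, 127 → $t4=(-6)&127=122
add $t2, $t2, 4 → $t2=204+4=208
sub $t7, $t7, 1 → $t7=10-1=9
cmp $t7, 4  (cmp 9,4)
bgt body: taken
lw $t4, 0($t2) → $t4=M[208]=-8
and $t4, $t4, 127 → $t4=(-8)&127=120
add $t2, $t2, 4 → $t2=208+4=212
sub $t7, $t7, 1 → $t7=9-1=8
cmp $t7, 4  (cmp 8,4)
bgt body: taken
lw $t4, 0($t2) → $t4=M[212]=11
and $t4, $t4, 127 → $t4=11&127=11
add $t2, $t2, 4 → $t2=212+4=216
sub $t7, $t7, 1 → $t7=8-1=7
cmp $t7, 4  (cmp 7,4)
bgt body: taken
lw $t4, 0($t2) → $t4=M[216]=10
and $t4, $t4, 127 → $t4=10&127=10
add $t2, $t2, 4 → $t2=216+4=220
sub $t7, $t7, 1 → $t7=7-1=6
cmp $t7, 4  (cmp 6,4)
bgt body: taken
lw $t4, 0($t2) → $t4=M[220]=15
and $t4, $t4, 127 → $t4=15&127=15
add $t2, $t2, 4 → $t2=220+4=224
sub $t7, $t7, 1 → $t7=6-1=5
cmp $t7, 4  (cmp 5,4)
bgt body: taken
lw $t4, 0($t2) → $t4=M[224]=18
and $t4, $t4, 127 → $t4=18&127=18
add $t2, $t2, 4 → $t2=224+4=228
sub $t7, $t7, 1 → $t7=5-1=4
cmp $t7, 4  (cmp 4,4)
bgt body: not taken
sw $t4, (224) → M[224]=18
halt.

228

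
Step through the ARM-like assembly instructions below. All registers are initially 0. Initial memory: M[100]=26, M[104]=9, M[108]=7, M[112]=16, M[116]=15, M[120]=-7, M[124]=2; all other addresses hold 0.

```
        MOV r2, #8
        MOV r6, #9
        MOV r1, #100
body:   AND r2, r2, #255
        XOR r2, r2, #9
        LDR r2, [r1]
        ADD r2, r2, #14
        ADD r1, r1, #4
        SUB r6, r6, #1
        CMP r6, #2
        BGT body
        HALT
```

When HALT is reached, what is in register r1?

128

after MOV r2, #8: r2=8
after MOV r6, #9: r6=9
after MOV r1, #100: r1=100
after AND r2, r2, #255: r2=8&255=8
after XOR r2, r2, #9: r2=8^9=1
after LDR r2, [r1]: r2=M[100]=26
after ADD r2, r2, #14: r2=26+14=40
after ADD r1, r1, #4: r1=100+4=104
after SUB r6, r6, #1: r6=9-1=8
CMP r6, #2  (cmp 8,2)
BGT body: taken
after AND r2, r2, #255: r2=40&255=40
after XOR r2, r2, #9: r2=40^9=33
after LDR r2, [r1]: r2=M[104]=9
after ADD r2, r2, #14: r2=9+14=23
after ADD r1, r1, #4: r1=104+4=108
after SUB r6, r6, #1: r6=8-1=7
CMP r6, #2  (cmp 7,2)
BGT body: taken
after AND r2, r2, #255: r2=23&255=23
after XOR r2, r2, #9: r2=23^9=30
after LDR r2, [r1]: r2=M[108]=7
after ADD r2, r2, #14: r2=7+14=21
after ADD r1, r1, #4: r1=108+4=112
after SUB r6, r6, #1: r6=7-1=6
CMP r6, #2  (cmp 6,2)
BGT body: taken
after AND r2, r2, #255: r2=21&255=21
after XOR r2, r2, #9: r2=21^9=28
after LDR r2, [r1]: r2=M[112]=16
after ADD r2, r2, #14: r2=16+14=30
after ADD r1, r1, #4: r1=112+4=116
after SUB r6, r6, #1: r6=6-1=5
CMP r6, #2  (cmp 5,2)
BGT body: taken
after AND r2, r2, #255: r2=30&255=30
after XOR r2, r2, #9: r2=30^9=23
after LDR r2, [r1]: r2=M[116]=15
after ADD r2, r2, #14: r2=15+14=29
after ADD r1, r1, #4: r1=116+4=120
after SUB r6, r6, #1: r6=5-1=4
CMP r6, #2  (cmp 4,2)
BGT body: taken
after AND r2, r2, #255: r2=29&255=29
after XOR r2, r2, #9: r2=29^9=20
after LDR r2, [r1]: r2=M[120]=-7
after ADD r2, r2, #14: r2=(-7)+14=7
after ADD r1, r1, #4: r1=120+4=124
after SUB r6, r6, #1: r6=4-1=3
CMP r6, #2  (cmp 3,2)
BGT body: taken
after AND r2, r2, #255: r2=7&255=7
after XOR r2, r2, #9: r2=7^9=14
after LDR r2, [r1]: r2=M[124]=2
after ADD r2, r2, #14: r2=2+14=16
after ADD r1, r1, #4: r1=124+4=128
after SUB r6, r6, #1: r6=3-1=2
CMP r6, #2  (cmp 2,2)
BGT body: not taken
halt.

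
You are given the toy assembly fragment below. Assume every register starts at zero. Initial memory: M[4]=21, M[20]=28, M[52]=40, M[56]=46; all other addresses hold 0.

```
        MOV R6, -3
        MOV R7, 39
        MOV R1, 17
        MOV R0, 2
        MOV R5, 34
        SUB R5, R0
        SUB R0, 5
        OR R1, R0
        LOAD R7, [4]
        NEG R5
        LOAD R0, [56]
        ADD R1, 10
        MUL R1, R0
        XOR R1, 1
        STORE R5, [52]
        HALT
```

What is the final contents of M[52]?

after MOV R6, -3: R6=-3
after MOV R7, 39: R7=39
after MOV R1, 17: R1=17
after MOV R0, 2: R0=2
after MOV R5, 34: R5=34
after SUB R5, R0: R5=34-2=32
after SUB R0, 5: R0=2-5=-3
after OR R1, R0: R1=17|(-3)=-3
after LOAD R7, [4]: R7=M[4]=21
after NEG R5: R5=-(32)=-32
after LOAD R0, [56]: R0=M[56]=46
after ADD R1, 10: R1=(-3)+10=7
after MUL R1, R0: R1=7*46=322
after XOR R1, 1: R1=322^1=323
STORE R5, [52] → M[52]=-32
halt.

-32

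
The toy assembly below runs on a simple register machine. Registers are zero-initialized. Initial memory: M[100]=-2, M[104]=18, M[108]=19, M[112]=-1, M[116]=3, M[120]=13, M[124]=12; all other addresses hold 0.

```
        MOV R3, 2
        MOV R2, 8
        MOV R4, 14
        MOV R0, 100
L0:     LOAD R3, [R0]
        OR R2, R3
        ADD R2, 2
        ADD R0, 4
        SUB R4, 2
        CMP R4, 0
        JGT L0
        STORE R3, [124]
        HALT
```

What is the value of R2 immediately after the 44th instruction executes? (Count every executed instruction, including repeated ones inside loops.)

MOV R3, 2 → R3=2
MOV R2, 8 → R2=8
MOV R4, 14 → R4=14
MOV R0, 100 → R0=100
LOAD R3, [R0] → R3=M[100]=-2
OR R2, R3 → R2=8|(-2)=-2
ADD R2, 2 → R2=(-2)+2=0
ADD R0, 4 → R0=100+4=104
SUB R4, 2 → R4=14-2=12
CMP R4, 0  (cmp 12,0)
JGT L0: taken
LOAD R3, [R0] → R3=M[104]=18
OR R2, R3 → R2=0|18=18
ADD R2, 2 → R2=18+2=20
ADD R0, 4 → R0=104+4=108
SUB R4, 2 → R4=12-2=10
CMP R4, 0  (cmp 10,0)
JGT L0: taken
LOAD R3, [R0] → R3=M[108]=19
OR R2, R3 → R2=20|19=23
ADD R2, 2 → R2=23+2=25
ADD R0, 4 → R0=108+4=112
SUB R4, 2 → R4=10-2=8
CMP R4, 0  (cmp 8,0)
JGT L0: taken
LOAD R3, [R0] → R3=M[112]=-1
OR R2, R3 → R2=25|(-1)=-1
ADD R2, 2 → R2=(-1)+2=1
ADD R0, 4 → R0=112+4=116
SUB R4, 2 → R4=8-2=6
CMP R4, 0  (cmp 6,0)
JGT L0: taken
LOAD R3, [R0] → R3=M[116]=3
OR R2, R3 → R2=1|3=3
ADD R2, 2 → R2=3+2=5
ADD R0, 4 → R0=116+4=120
SUB R4, 2 → R4=6-2=4
CMP R4, 0  (cmp 4,0)
JGT L0: taken
LOAD R3, [R0] → R3=M[120]=13
OR R2, R3 → R2=5|13=13
ADD R2, 2 → R2=13+2=15
ADD R0, 4 → R0=120+4=124
SUB R4, 2 → R4=4-2=2
After step 44: R2 = 15.

15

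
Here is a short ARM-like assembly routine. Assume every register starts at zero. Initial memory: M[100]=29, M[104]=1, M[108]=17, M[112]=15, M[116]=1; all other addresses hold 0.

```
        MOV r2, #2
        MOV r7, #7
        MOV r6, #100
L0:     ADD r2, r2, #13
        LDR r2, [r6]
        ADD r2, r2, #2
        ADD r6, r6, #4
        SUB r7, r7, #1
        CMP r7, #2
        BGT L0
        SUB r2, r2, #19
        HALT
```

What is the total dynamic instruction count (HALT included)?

after MOV r2, #2: r2=2
after MOV r7, #7: r7=7
after MOV r6, #100: r6=100
after ADD r2, r2, #13: r2=2+13=15
after LDR r2, [r6]: r2=M[100]=29
after ADD r2, r2, #2: r2=29+2=31
after ADD r6, r6, #4: r6=100+4=104
after SUB r7, r7, #1: r7=7-1=6
CMP r7, #2  (cmp 6,2)
BGT L0: taken
after ADD r2, r2, #13: r2=31+13=44
after LDR r2, [r6]: r2=M[104]=1
after ADD r2, r2, #2: r2=1+2=3
after ADD r6, r6, #4: r6=104+4=108
after SUB r7, r7, #1: r7=6-1=5
CMP r7, #2  (cmp 5,2)
BGT L0: taken
after ADD r2, r2, #13: r2=3+13=16
after LDR r2, [r6]: r2=M[108]=17
after ADD r2, r2, #2: r2=17+2=19
after ADD r6, r6, #4: r6=108+4=112
after SUB r7, r7, #1: r7=5-1=4
CMP r7, #2  (cmp 4,2)
BGT L0: taken
after ADD r2, r2, #13: r2=19+13=32
after LDR r2, [r6]: r2=M[112]=15
after ADD r2, r2, #2: r2=15+2=17
after ADD r6, r6, #4: r6=112+4=116
after SUB r7, r7, #1: r7=4-1=3
CMP r7, #2  (cmp 3,2)
BGT L0: taken
after ADD r2, r2, #13: r2=17+13=30
after LDR r2, [r6]: r2=M[116]=1
after ADD r2, r2, #2: r2=1+2=3
after ADD r6, r6, #4: r6=116+4=120
after SUB r7, r7, #1: r7=3-1=2
CMP r7, #2  (cmp 2,2)
BGT L0: not taken
after SUB r2, r2, #19: r2=3-19=-16
halt.
Total executed instructions: 40.

40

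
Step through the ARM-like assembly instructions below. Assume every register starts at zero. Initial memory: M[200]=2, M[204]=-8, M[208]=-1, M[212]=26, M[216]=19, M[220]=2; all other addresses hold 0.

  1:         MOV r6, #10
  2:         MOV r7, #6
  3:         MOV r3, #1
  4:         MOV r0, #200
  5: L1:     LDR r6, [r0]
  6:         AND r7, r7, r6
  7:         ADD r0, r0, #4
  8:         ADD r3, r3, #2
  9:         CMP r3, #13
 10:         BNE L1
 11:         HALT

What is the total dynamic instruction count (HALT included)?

41

MOV r6, #10 → r6=10
MOV r7, #6 → r7=6
MOV r3, #1 → r3=1
MOV r0, #200 → r0=200
LDR r6, [r0] → r6=M[200]=2
AND r7, r7, r6 → r7=6&2=2
ADD r0, r0, #4 → r0=200+4=204
ADD r3, r3, #2 → r3=1+2=3
CMP r3, #13  (cmp 3,13)
BNE L1: taken
LDR r6, [r0] → r6=M[204]=-8
AND r7, r7, r6 → r7=2&(-8)=0
ADD r0, r0, #4 → r0=204+4=208
ADD r3, r3, #2 → r3=3+2=5
CMP r3, #13  (cmp 5,13)
BNE L1: taken
LDR r6, [r0] → r6=M[208]=-1
AND r7, r7, r6 → r7=0&(-1)=0
ADD r0, r0, #4 → r0=208+4=212
ADD r3, r3, #2 → r3=5+2=7
CMP r3, #13  (cmp 7,13)
BNE L1: taken
LDR r6, [r0] → r6=M[212]=26
AND r7, r7, r6 → r7=0&26=0
ADD r0, r0, #4 → r0=212+4=216
ADD r3, r3, #2 → r3=7+2=9
CMP r3, #13  (cmp 9,13)
BNE L1: taken
LDR r6, [r0] → r6=M[216]=19
AND r7, r7, r6 → r7=0&19=0
ADD r0, r0, #4 → r0=216+4=220
ADD r3, r3, #2 → r3=9+2=11
CMP r3, #13  (cmp 11,13)
BNE L1: taken
LDR r6, [r0] → r6=M[220]=2
AND r7, r7, r6 → r7=0&2=0
ADD r0, r0, #4 → r0=220+4=224
ADD r3, r3, #2 → r3=11+2=13
CMP r3, #13  (cmp 13,13)
BNE L1: not taken
halt.
Total executed instructions: 41.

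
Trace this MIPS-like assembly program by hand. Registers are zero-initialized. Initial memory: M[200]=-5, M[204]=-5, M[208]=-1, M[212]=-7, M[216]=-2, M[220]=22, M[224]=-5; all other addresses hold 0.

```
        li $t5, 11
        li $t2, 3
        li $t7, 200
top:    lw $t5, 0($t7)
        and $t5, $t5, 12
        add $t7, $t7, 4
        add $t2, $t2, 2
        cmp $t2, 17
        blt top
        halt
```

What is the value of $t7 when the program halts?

228

li $t5, 11 → $t5=11
li $t2, 3 → $t2=3
li $t7, 200 → $t7=200
lw $t5, 0($t7) → $t5=M[200]=-5
and $t5, $t5, 12 → $t5=(-5)&12=8
add $t7, $t7, 4 → $t7=200+4=204
add $t2, $t2, 2 → $t2=3+2=5
cmp $t2, 17  (cmp 5,17)
blt top: taken
lw $t5, 0($t7) → $t5=M[204]=-5
and $t5, $t5, 12 → $t5=(-5)&12=8
add $t7, $t7, 4 → $t7=204+4=208
add $t2, $t2, 2 → $t2=5+2=7
cmp $t2, 17  (cmp 7,17)
blt top: taken
lw $t5, 0($t7) → $t5=M[208]=-1
and $t5, $t5, 12 → $t5=(-1)&12=12
add $t7, $t7, 4 → $t7=208+4=212
add $t2, $t2, 2 → $t2=7+2=9
cmp $t2, 17  (cmp 9,17)
blt top: taken
lw $t5, 0($t7) → $t5=M[212]=-7
and $t5, $t5, 12 → $t5=(-7)&12=8
add $t7, $t7, 4 → $t7=212+4=216
add $t2, $t2, 2 → $t2=9+2=11
cmp $t2, 17  (cmp 11,17)
blt top: taken
lw $t5, 0($t7) → $t5=M[216]=-2
and $t5, $t5, 12 → $t5=(-2)&12=12
add $t7, $t7, 4 → $t7=216+4=220
add $t2, $t2, 2 → $t2=11+2=13
cmp $t2, 17  (cmp 13,17)
blt top: taken
lw $t5, 0($t7) → $t5=M[220]=22
and $t5, $t5, 12 → $t5=22&12=4
add $t7, $t7, 4 → $t7=220+4=224
add $t2, $t2, 2 → $t2=13+2=15
cmp $t2, 17  (cmp 15,17)
blt top: taken
lw $t5, 0($t7) → $t5=M[224]=-5
and $t5, $t5, 12 → $t5=(-5)&12=8
add $t7, $t7, 4 → $t7=224+4=228
add $t2, $t2, 2 → $t2=15+2=17
cmp $t2, 17  (cmp 17,17)
blt top: not taken
halt.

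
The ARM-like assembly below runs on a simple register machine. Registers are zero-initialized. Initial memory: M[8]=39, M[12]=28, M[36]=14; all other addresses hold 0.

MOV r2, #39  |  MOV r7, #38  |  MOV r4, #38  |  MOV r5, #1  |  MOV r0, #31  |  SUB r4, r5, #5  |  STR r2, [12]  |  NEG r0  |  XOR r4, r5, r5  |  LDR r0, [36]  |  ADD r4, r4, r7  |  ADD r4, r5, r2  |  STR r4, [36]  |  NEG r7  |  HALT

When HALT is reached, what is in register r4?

MOV r2, #39 → r2=39
MOV r7, #38 → r7=38
MOV r4, #38 → r4=38
MOV r5, #1 → r5=1
MOV r0, #31 → r0=31
SUB r4, r5, #5 → r4=1-5=-4
STR r2, [12] → M[12]=39
NEG r0 → r0=-(31)=-31
XOR r4, r5, r5 → r4=1^1=0
LDR r0, [36] → r0=M[36]=14
ADD r4, r4, r7 → r4=0+38=38
ADD r4, r5, r2 → r4=1+39=40
STR r4, [36] → M[36]=40
NEG r7 → r7=-(38)=-38
halt.

40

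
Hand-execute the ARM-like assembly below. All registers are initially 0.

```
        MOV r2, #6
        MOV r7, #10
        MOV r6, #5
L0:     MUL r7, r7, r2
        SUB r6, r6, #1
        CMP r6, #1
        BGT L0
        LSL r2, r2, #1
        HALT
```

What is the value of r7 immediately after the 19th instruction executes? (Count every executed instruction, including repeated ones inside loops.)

after MOV r2, #6: r2=6
after MOV r7, #10: r7=10
after MOV r6, #5: r6=5
after MUL r7, r7, r2: r7=10*6=60
after SUB r6, r6, #1: r6=5-1=4
CMP r6, #1  (cmp 4,1)
BGT L0: taken
after MUL r7, r7, r2: r7=60*6=360
after SUB r6, r6, #1: r6=4-1=3
CMP r6, #1  (cmp 3,1)
BGT L0: taken
after MUL r7, r7, r2: r7=360*6=2160
after SUB r6, r6, #1: r6=3-1=2
CMP r6, #1  (cmp 2,1)
BGT L0: taken
after MUL r7, r7, r2: r7=2160*6=12960
after SUB r6, r6, #1: r6=2-1=1
CMP r6, #1  (cmp 1,1)
BGT L0: not taken
After step 19: r7 = 12960.

12960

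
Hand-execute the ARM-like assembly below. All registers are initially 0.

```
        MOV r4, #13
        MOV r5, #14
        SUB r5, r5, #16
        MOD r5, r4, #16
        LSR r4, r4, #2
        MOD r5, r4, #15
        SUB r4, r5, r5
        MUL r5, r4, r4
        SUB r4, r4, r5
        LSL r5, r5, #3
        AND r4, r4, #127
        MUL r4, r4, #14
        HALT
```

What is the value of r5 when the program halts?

0

r4=13
r5=14
r5=14-16=-2
r5=13%16=13
r4=13>>2=3
r5=3%15=3
r4=3-3=0
r5=0*0=0
r4=0-0=0
r5=0<<3=0
r4=0&127=0
r4=0*14=0
halt.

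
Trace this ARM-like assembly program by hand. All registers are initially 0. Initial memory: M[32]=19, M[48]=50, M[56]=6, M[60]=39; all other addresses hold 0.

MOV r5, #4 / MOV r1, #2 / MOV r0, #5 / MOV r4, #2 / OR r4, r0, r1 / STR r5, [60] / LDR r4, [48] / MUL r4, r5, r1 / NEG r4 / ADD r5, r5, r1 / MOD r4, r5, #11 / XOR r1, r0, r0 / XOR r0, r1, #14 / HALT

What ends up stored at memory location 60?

after MOV r5, #4: r5=4
after MOV r1, #2: r1=2
after MOV r0, #5: r0=5
after MOV r4, #2: r4=2
after OR r4, r0, r1: r4=5|2=7
STR r5, [60] → M[60]=4
after LDR r4, [48]: r4=M[48]=50
after MUL r4, r5, r1: r4=4*2=8
after NEG r4: r4=-(8)=-8
after ADD r5, r5, r1: r5=4+2=6
after MOD r4, r5, #11: r4=6%11=6
after XOR r1, r0, r0: r1=5^5=0
after XOR r0, r1, #14: r0=0^14=14
halt.

4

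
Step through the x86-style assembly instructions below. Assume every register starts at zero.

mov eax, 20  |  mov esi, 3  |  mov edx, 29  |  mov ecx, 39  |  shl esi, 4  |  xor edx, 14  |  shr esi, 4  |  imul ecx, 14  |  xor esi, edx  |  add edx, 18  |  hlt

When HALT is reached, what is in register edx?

37

eax=20
esi=3
edx=29
ecx=39
esi=3<<4=48
edx=29^14=19
esi=48>>4=3
ecx=39*14=546
esi=3^19=16
edx=19+18=37
halt.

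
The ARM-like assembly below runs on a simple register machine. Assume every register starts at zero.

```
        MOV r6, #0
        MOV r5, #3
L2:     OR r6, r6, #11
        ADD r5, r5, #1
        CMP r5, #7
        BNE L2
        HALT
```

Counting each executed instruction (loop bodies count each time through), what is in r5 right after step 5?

4

after MOV r6, #0: r6=0
after MOV r5, #3: r5=3
after OR r6, r6, #11: r6=0|11=11
after ADD r5, r5, #1: r5=3+1=4
CMP r5, #7  (cmp 4,7)
After step 5: r5 = 4.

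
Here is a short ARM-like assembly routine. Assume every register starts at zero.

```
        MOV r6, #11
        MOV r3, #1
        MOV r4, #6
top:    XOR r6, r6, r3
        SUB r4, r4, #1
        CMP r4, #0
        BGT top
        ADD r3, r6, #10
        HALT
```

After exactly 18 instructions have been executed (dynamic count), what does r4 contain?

2

MOV r6, #11 → r6=11
MOV r3, #1 → r3=1
MOV r4, #6 → r4=6
XOR r6, r6, r3 → r6=11^1=10
SUB r4, r4, #1 → r4=6-1=5
CMP r4, #0  (cmp 5,0)
BGT top: taken
XOR r6, r6, r3 → r6=10^1=11
SUB r4, r4, #1 → r4=5-1=4
CMP r4, #0  (cmp 4,0)
BGT top: taken
XOR r6, r6, r3 → r6=11^1=10
SUB r4, r4, #1 → r4=4-1=3
CMP r4, #0  (cmp 3,0)
BGT top: taken
XOR r6, r6, r3 → r6=10^1=11
SUB r4, r4, #1 → r4=3-1=2
CMP r4, #0  (cmp 2,0)
After step 18: r4 = 2.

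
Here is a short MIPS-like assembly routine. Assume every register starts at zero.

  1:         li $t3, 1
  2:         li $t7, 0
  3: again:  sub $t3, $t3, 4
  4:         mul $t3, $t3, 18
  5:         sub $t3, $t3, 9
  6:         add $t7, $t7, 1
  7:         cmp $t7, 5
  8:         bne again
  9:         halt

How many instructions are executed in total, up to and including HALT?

33

after li $t3, 1: $t3=1
after li $t7, 0: $t7=0
after sub $t3, $t3, 4: $t3=1-4=-3
after mul $t3, $t3, 18: $t3=(-3)*18=-54
after sub $t3, $t3, 9: $t3=(-54)-9=-63
after add $t7, $t7, 1: $t7=0+1=1
cmp $t7, 5  (cmp 1,5)
bne again: taken
after sub $t3, $t3, 4: $t3=(-63)-4=-67
after mul $t3, $t3, 18: $t3=(-67)*18=-1206
after sub $t3, $t3, 9: $t3=(-1206)-9=-1215
after add $t7, $t7, 1: $t7=1+1=2
cmp $t7, 5  (cmp 2,5)
bne again: taken
after sub $t3, $t3, 4: $t3=(-1215)-4=-1219
after mul $t3, $t3, 18: $t3=(-1219)*18=-21942
after sub $t3, $t3, 9: $t3=(-21942)-9=-21951
after add $t7, $t7, 1: $t7=2+1=3
cmp $t7, 5  (cmp 3,5)
bne again: taken
after sub $t3, $t3, 4: $t3=(-21951)-4=-21955
after mul $t3, $t3, 18: $t3=(-21955)*18=-395190
after sub $t3, $t3, 9: $t3=(-395190)-9=-395199
after add $t7, $t7, 1: $t7=3+1=4
cmp $t7, 5  (cmp 4,5)
bne again: taken
after sub $t3, $t3, 4: $t3=(-395199)-4=-395203
after mul $t3, $t3, 18: $t3=(-395203)*18=-7113654
after sub $t3, $t3, 9: $t3=(-7113654)-9=-7113663
after add $t7, $t7, 1: $t7=4+1=5
cmp $t7, 5  (cmp 5,5)
bne again: not taken
halt.
Total executed instructions: 33.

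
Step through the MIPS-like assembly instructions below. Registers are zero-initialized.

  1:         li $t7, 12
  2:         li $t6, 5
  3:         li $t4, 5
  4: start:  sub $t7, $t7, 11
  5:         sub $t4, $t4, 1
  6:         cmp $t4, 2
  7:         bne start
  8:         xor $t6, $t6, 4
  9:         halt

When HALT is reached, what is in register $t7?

-21

li $t7, 12 → $t7=12
li $t6, 5 → $t6=5
li $t4, 5 → $t4=5
sub $t7, $t7, 11 → $t7=12-11=1
sub $t4, $t4, 1 → $t4=5-1=4
cmp $t4, 2  (cmp 4,2)
bne start: taken
sub $t7, $t7, 11 → $t7=1-11=-10
sub $t4, $t4, 1 → $t4=4-1=3
cmp $t4, 2  (cmp 3,2)
bne start: taken
sub $t7, $t7, 11 → $t7=(-10)-11=-21
sub $t4, $t4, 1 → $t4=3-1=2
cmp $t4, 2  (cmp 2,2)
bne start: not taken
xor $t6, $t6, 4 → $t6=5^4=1
halt.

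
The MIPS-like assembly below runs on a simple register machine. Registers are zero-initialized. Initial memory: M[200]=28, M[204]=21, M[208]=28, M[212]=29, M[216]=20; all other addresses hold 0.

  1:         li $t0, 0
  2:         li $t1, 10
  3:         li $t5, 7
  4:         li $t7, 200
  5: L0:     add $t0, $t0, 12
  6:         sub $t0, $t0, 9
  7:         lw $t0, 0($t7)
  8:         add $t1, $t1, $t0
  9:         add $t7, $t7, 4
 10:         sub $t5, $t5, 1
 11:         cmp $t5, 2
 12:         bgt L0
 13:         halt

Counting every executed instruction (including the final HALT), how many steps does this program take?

45

after li $t0, 0: $t0=0
after li $t1, 10: $t1=10
after li $t5, 7: $t5=7
after li $t7, 200: $t7=200
after add $t0, $t0, 12: $t0=0+12=12
after sub $t0, $t0, 9: $t0=12-9=3
after lw $t0, 0($t7): $t0=M[200]=28
after add $t1, $t1, $t0: $t1=10+28=38
after add $t7, $t7, 4: $t7=200+4=204
after sub $t5, $t5, 1: $t5=7-1=6
cmp $t5, 2  (cmp 6,2)
bgt L0: taken
after add $t0, $t0, 12: $t0=28+12=40
after sub $t0, $t0, 9: $t0=40-9=31
after lw $t0, 0($t7): $t0=M[204]=21
after add $t1, $t1, $t0: $t1=38+21=59
after add $t7, $t7, 4: $t7=204+4=208
after sub $t5, $t5, 1: $t5=6-1=5
cmp $t5, 2  (cmp 5,2)
bgt L0: taken
after add $t0, $t0, 12: $t0=21+12=33
after sub $t0, $t0, 9: $t0=33-9=24
after lw $t0, 0($t7): $t0=M[208]=28
after add $t1, $t1, $t0: $t1=59+28=87
after add $t7, $t7, 4: $t7=208+4=212
after sub $t5, $t5, 1: $t5=5-1=4
cmp $t5, 2  (cmp 4,2)
bgt L0: taken
after add $t0, $t0, 12: $t0=28+12=40
after sub $t0, $t0, 9: $t0=40-9=31
after lw $t0, 0($t7): $t0=M[212]=29
after add $t1, $t1, $t0: $t1=87+29=116
after add $t7, $t7, 4: $t7=212+4=216
after sub $t5, $t5, 1: $t5=4-1=3
cmp $t5, 2  (cmp 3,2)
bgt L0: taken
after add $t0, $t0, 12: $t0=29+12=41
after sub $t0, $t0, 9: $t0=41-9=32
after lw $t0, 0($t7): $t0=M[216]=20
after add $t1, $t1, $t0: $t1=116+20=136
after add $t7, $t7, 4: $t7=216+4=220
after sub $t5, $t5, 1: $t5=3-1=2
cmp $t5, 2  (cmp 2,2)
bgt L0: not taken
halt.
Total executed instructions: 45.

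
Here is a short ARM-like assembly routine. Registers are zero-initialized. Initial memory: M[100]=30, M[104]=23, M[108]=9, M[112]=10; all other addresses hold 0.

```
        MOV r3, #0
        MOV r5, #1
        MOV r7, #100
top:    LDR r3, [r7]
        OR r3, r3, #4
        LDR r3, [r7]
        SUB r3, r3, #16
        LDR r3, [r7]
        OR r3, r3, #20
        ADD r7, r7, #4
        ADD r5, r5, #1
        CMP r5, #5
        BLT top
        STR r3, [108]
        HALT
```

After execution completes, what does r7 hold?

after MOV r3, #0: r3=0
after MOV r5, #1: r5=1
after MOV r7, #100: r7=100
after LDR r3, [r7]: r3=M[100]=30
after OR r3, r3, #4: r3=30|4=30
after LDR r3, [r7]: r3=M[100]=30
after SUB r3, r3, #16: r3=30-16=14
after LDR r3, [r7]: r3=M[100]=30
after OR r3, r3, #20: r3=30|20=30
after ADD r7, r7, #4: r7=100+4=104
after ADD r5, r5, #1: r5=1+1=2
CMP r5, #5  (cmp 2,5)
BLT top: taken
after LDR r3, [r7]: r3=M[104]=23
after OR r3, r3, #4: r3=23|4=23
after LDR r3, [r7]: r3=M[104]=23
after SUB r3, r3, #16: r3=23-16=7
after LDR r3, [r7]: r3=M[104]=23
after OR r3, r3, #20: r3=23|20=23
after ADD r7, r7, #4: r7=104+4=108
after ADD r5, r5, #1: r5=2+1=3
CMP r5, #5  (cmp 3,5)
BLT top: taken
after LDR r3, [r7]: r3=M[108]=9
after OR r3, r3, #4: r3=9|4=13
after LDR r3, [r7]: r3=M[108]=9
after SUB r3, r3, #16: r3=9-16=-7
after LDR r3, [r7]: r3=M[108]=9
after OR r3, r3, #20: r3=9|20=29
after ADD r7, r7, #4: r7=108+4=112
after ADD r5, r5, #1: r5=3+1=4
CMP r5, #5  (cmp 4,5)
BLT top: taken
after LDR r3, [r7]: r3=M[112]=10
after OR r3, r3, #4: r3=10|4=14
after LDR r3, [r7]: r3=M[112]=10
after SUB r3, r3, #16: r3=10-16=-6
after LDR r3, [r7]: r3=M[112]=10
after OR r3, r3, #20: r3=10|20=30
after ADD r7, r7, #4: r7=112+4=116
after ADD r5, r5, #1: r5=4+1=5
CMP r5, #5  (cmp 5,5)
BLT top: not taken
STR r3, [108] → M[108]=30
halt.

116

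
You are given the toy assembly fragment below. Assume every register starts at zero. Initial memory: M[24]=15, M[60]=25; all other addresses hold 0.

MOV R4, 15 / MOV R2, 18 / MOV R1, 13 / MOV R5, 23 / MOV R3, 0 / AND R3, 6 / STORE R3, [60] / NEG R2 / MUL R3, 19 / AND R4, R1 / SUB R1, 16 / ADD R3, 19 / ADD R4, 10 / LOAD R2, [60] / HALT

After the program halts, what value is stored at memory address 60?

MOV R4, 15 → R4=15
MOV R2, 18 → R2=18
MOV R1, 13 → R1=13
MOV R5, 23 → R5=23
MOV R3, 0 → R3=0
AND R3, 6 → R3=0&6=0
STORE R3, [60] → M[60]=0
NEG R2 → R2=-(18)=-18
MUL R3, 19 → R3=0*19=0
AND R4, R1 → R4=15&13=13
SUB R1, 16 → R1=13-16=-3
ADD R3, 19 → R3=0+19=19
ADD R4, 10 → R4=13+10=23
LOAD R2, [60] → R2=M[60]=0
halt.

0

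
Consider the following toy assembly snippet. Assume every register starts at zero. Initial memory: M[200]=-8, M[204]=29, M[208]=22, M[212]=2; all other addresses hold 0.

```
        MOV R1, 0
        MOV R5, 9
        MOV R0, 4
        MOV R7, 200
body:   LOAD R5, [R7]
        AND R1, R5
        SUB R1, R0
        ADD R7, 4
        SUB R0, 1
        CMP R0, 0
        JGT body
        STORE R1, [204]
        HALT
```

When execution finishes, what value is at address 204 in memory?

after MOV R1, 0: R1=0
after MOV R5, 9: R5=9
after MOV R0, 4: R0=4
after MOV R7, 200: R7=200
after LOAD R5, [R7]: R5=M[200]=-8
after AND R1, R5: R1=0&(-8)=0
after SUB R1, R0: R1=0-4=-4
after ADD R7, 4: R7=200+4=204
after SUB R0, 1: R0=4-1=3
CMP R0, 0  (cmp 3,0)
JGT body: taken
after LOAD R5, [R7]: R5=M[204]=29
after AND R1, R5: R1=(-4)&29=28
after SUB R1, R0: R1=28-3=25
after ADD R7, 4: R7=204+4=208
after SUB R0, 1: R0=3-1=2
CMP R0, 0  (cmp 2,0)
JGT body: taken
after LOAD R5, [R7]: R5=M[208]=22
after AND R1, R5: R1=25&22=16
after SUB R1, R0: R1=16-2=14
after ADD R7, 4: R7=208+4=212
after SUB R0, 1: R0=2-1=1
CMP R0, 0  (cmp 1,0)
JGT body: taken
after LOAD R5, [R7]: R5=M[212]=2
after AND R1, R5: R1=14&2=2
after SUB R1, R0: R1=2-1=1
after ADD R7, 4: R7=212+4=216
after SUB R0, 1: R0=1-1=0
CMP R0, 0  (cmp 0,0)
JGT body: not taken
STORE R1, [204] → M[204]=1
halt.

1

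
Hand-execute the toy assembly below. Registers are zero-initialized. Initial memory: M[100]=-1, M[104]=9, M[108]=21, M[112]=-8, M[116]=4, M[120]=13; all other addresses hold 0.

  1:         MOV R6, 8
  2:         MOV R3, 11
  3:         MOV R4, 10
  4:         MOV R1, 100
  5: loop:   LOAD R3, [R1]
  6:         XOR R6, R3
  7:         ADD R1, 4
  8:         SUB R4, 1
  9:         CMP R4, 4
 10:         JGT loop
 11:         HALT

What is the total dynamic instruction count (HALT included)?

41

after MOV R6, 8: R6=8
after MOV R3, 11: R3=11
after MOV R4, 10: R4=10
after MOV R1, 100: R1=100
after LOAD R3, [R1]: R3=M[100]=-1
after XOR R6, R3: R6=8^(-1)=-9
after ADD R1, 4: R1=100+4=104
after SUB R4, 1: R4=10-1=9
CMP R4, 4  (cmp 9,4)
JGT loop: taken
after LOAD R3, [R1]: R3=M[104]=9
after XOR R6, R3: R6=(-9)^9=-2
after ADD R1, 4: R1=104+4=108
after SUB R4, 1: R4=9-1=8
CMP R4, 4  (cmp 8,4)
JGT loop: taken
after LOAD R3, [R1]: R3=M[108]=21
after XOR R6, R3: R6=(-2)^21=-21
after ADD R1, 4: R1=108+4=112
after SUB R4, 1: R4=8-1=7
CMP R4, 4  (cmp 7,4)
JGT loop: taken
after LOAD R3, [R1]: R3=M[112]=-8
after XOR R6, R3: R6=(-21)^(-8)=19
after ADD R1, 4: R1=112+4=116
after SUB R4, 1: R4=7-1=6
CMP R4, 4  (cmp 6,4)
JGT loop: taken
after LOAD R3, [R1]: R3=M[116]=4
after XOR R6, R3: R6=19^4=23
after ADD R1, 4: R1=116+4=120
after SUB R4, 1: R4=6-1=5
CMP R4, 4  (cmp 5,4)
JGT loop: taken
after LOAD R3, [R1]: R3=M[120]=13
after XOR R6, R3: R6=23^13=26
after ADD R1, 4: R1=120+4=124
after SUB R4, 1: R4=5-1=4
CMP R4, 4  (cmp 4,4)
JGT loop: not taken
halt.
Total executed instructions: 41.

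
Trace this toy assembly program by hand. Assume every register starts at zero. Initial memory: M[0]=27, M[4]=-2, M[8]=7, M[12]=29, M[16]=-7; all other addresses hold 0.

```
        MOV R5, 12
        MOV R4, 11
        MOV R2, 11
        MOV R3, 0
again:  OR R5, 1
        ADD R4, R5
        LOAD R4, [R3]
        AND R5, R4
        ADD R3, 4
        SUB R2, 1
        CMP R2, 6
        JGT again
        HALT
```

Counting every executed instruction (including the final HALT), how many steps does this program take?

MOV R5, 12 → R5=12
MOV R4, 11 → R4=11
MOV R2, 11 → R2=11
MOV R3, 0 → R3=0
OR R5, 1 → R5=12|1=13
ADD R4, R5 → R4=11+13=24
LOAD R4, [R3] → R4=M[0]=27
AND R5, R4 → R5=13&27=9
ADD R3, 4 → R3=0+4=4
SUB R2, 1 → R2=11-1=10
CMP R2, 6  (cmp 10,6)
JGT again: taken
OR R5, 1 → R5=9|1=9
ADD R4, R5 → R4=27+9=36
LOAD R4, [R3] → R4=M[4]=-2
AND R5, R4 → R5=9&(-2)=8
ADD R3, 4 → R3=4+4=8
SUB R2, 1 → R2=10-1=9
CMP R2, 6  (cmp 9,6)
JGT again: taken
OR R5, 1 → R5=8|1=9
ADD R4, R5 → R4=(-2)+9=7
LOAD R4, [R3] → R4=M[8]=7
AND R5, R4 → R5=9&7=1
ADD R3, 4 → R3=8+4=12
SUB R2, 1 → R2=9-1=8
CMP R2, 6  (cmp 8,6)
JGT again: taken
OR R5, 1 → R5=1|1=1
ADD R4, R5 → R4=7+1=8
LOAD R4, [R3] → R4=M[12]=29
AND R5, R4 → R5=1&29=1
ADD R3, 4 → R3=12+4=16
SUB R2, 1 → R2=8-1=7
CMP R2, 6  (cmp 7,6)
JGT again: taken
OR R5, 1 → R5=1|1=1
ADD R4, R5 → R4=29+1=30
LOAD R4, [R3] → R4=M[16]=-7
AND R5, R4 → R5=1&(-7)=1
ADD R3, 4 → R3=16+4=20
SUB R2, 1 → R2=7-1=6
CMP R2, 6  (cmp 6,6)
JGT again: not taken
halt.
Total executed instructions: 45.

45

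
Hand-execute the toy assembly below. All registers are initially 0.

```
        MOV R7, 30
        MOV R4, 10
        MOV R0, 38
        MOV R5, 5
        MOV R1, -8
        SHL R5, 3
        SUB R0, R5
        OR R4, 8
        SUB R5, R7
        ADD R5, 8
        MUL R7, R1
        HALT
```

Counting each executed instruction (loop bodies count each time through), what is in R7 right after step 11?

after MOV R7, 30: R7=30
after MOV R4, 10: R4=10
after MOV R0, 38: R0=38
after MOV R5, 5: R5=5
after MOV R1, -8: R1=-8
after SHL R5, 3: R5=5<<3=40
after SUB R0, R5: R0=38-40=-2
after OR R4, 8: R4=10|8=10
after SUB R5, R7: R5=40-30=10
after ADD R5, 8: R5=10+8=18
after MUL R7, R1: R7=30*(-8)=-240
After step 11: R7 = -240.

-240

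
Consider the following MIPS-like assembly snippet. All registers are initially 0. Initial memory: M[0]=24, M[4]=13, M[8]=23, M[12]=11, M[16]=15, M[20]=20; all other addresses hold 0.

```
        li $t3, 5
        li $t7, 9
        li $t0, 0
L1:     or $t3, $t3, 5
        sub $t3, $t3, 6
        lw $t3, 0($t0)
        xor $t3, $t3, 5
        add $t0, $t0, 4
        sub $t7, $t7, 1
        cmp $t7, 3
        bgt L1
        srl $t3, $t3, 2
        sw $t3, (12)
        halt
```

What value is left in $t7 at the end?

3

after li $t3, 5: $t3=5
after li $t7, 9: $t7=9
after li $t0, 0: $t0=0
after or $t3, $t3, 5: $t3=5|5=5
after sub $t3, $t3, 6: $t3=5-6=-1
after lw $t3, 0($t0): $t3=M[0]=24
after xor $t3, $t3, 5: $t3=24^5=29
after add $t0, $t0, 4: $t0=0+4=4
after sub $t7, $t7, 1: $t7=9-1=8
cmp $t7, 3  (cmp 8,3)
bgt L1: taken
after or $t3, $t3, 5: $t3=29|5=29
after sub $t3, $t3, 6: $t3=29-6=23
after lw $t3, 0($t0): $t3=M[4]=13
after xor $t3, $t3, 5: $t3=13^5=8
after add $t0, $t0, 4: $t0=4+4=8
after sub $t7, $t7, 1: $t7=8-1=7
cmp $t7, 3  (cmp 7,3)
bgt L1: taken
after or $t3, $t3, 5: $t3=8|5=13
after sub $t3, $t3, 6: $t3=13-6=7
after lw $t3, 0($t0): $t3=M[8]=23
after xor $t3, $t3, 5: $t3=23^5=18
after add $t0, $t0, 4: $t0=8+4=12
after sub $t7, $t7, 1: $t7=7-1=6
cmp $t7, 3  (cmp 6,3)
bgt L1: taken
after or $t3, $t3, 5: $t3=18|5=23
after sub $t3, $t3, 6: $t3=23-6=17
after lw $t3, 0($t0): $t3=M[12]=11
after xor $t3, $t3, 5: $t3=11^5=14
after add $t0, $t0, 4: $t0=12+4=16
after sub $t7, $t7, 1: $t7=6-1=5
cmp $t7, 3  (cmp 5,3)
bgt L1: taken
after or $t3, $t3, 5: $t3=14|5=15
after sub $t3, $t3, 6: $t3=15-6=9
after lw $t3, 0($t0): $t3=M[16]=15
after xor $t3, $t3, 5: $t3=15^5=10
after add $t0, $t0, 4: $t0=16+4=20
after sub $t7, $t7, 1: $t7=5-1=4
cmp $t7, 3  (cmp 4,3)
bgt L1: taken
after or $t3, $t3, 5: $t3=10|5=15
after sub $t3, $t3, 6: $t3=15-6=9
after lw $t3, 0($t0): $t3=M[20]=20
after xor $t3, $t3, 5: $t3=20^5=17
after add $t0, $t0, 4: $t0=20+4=24
after sub $t7, $t7, 1: $t7=4-1=3
cmp $t7, 3  (cmp 3,3)
bgt L1: not taken
after srl $t3, $t3, 2: $t3=17>>2=4
sw $t3, (12) → M[12]=4
halt.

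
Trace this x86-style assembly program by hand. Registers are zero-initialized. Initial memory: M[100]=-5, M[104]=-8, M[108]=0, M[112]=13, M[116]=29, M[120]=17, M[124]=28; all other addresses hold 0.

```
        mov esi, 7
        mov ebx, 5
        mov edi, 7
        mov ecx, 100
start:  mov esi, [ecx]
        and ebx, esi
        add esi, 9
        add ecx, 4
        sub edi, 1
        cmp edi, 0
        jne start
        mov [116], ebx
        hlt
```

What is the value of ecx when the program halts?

mov esi, 7 → esi=7
mov ebx, 5 → ebx=5
mov edi, 7 → edi=7
mov ecx, 100 → ecx=100
mov esi, [ecx] → esi=M[100]=-5
and ebx, esi → ebx=5&(-5)=1
add esi, 9 → esi=(-5)+9=4
add ecx, 4 → ecx=100+4=104
sub edi, 1 → edi=7-1=6
cmp edi, 0  (cmp 6,0)
jne start: taken
mov esi, [ecx] → esi=M[104]=-8
and ebx, esi → ebx=1&(-8)=0
add esi, 9 → esi=(-8)+9=1
add ecx, 4 → ecx=104+4=108
sub edi, 1 → edi=6-1=5
cmp edi, 0  (cmp 5,0)
jne start: taken
mov esi, [ecx] → esi=M[108]=0
and ebx, esi → ebx=0&0=0
add esi, 9 → esi=0+9=9
add ecx, 4 → ecx=108+4=112
sub edi, 1 → edi=5-1=4
cmp edi, 0  (cmp 4,0)
jne start: taken
mov esi, [ecx] → esi=M[112]=13
and ebx, esi → ebx=0&13=0
add esi, 9 → esi=13+9=22
add ecx, 4 → ecx=112+4=116
sub edi, 1 → edi=4-1=3
cmp edi, 0  (cmp 3,0)
jne start: taken
mov esi, [ecx] → esi=M[116]=29
and ebx, esi → ebx=0&29=0
add esi, 9 → esi=29+9=38
add ecx, 4 → ecx=116+4=120
sub edi, 1 → edi=3-1=2
cmp edi, 0  (cmp 2,0)
jne start: taken
mov esi, [ecx] → esi=M[120]=17
and ebx, esi → ebx=0&17=0
add esi, 9 → esi=17+9=26
add ecx, 4 → ecx=120+4=124
sub edi, 1 → edi=2-1=1
cmp edi, 0  (cmp 1,0)
jne start: taken
mov esi, [ecx] → esi=M[124]=28
and ebx, esi → ebx=0&28=0
add esi, 9 → esi=28+9=37
add ecx, 4 → ecx=124+4=128
sub edi, 1 → edi=1-1=0
cmp edi, 0  (cmp 0,0)
jne start: not taken
mov [116], ebx → M[116]=0
halt.

128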